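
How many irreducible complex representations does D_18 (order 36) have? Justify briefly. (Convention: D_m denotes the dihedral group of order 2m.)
12

Reasoning: The number of irreducible complex representations of a finite group equals its number of conjugacy classes. D_18 has 12 conjugacy classes (n/2 + 3 for n even), so D_18 (order 36) has exactly 12 irreducible complex representations.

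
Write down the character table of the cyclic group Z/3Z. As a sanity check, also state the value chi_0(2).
Character table of Z/3Z (irreps indexed chi_0,...,chi_2 with chi_k(m) = zeta_3^(k*m), zeta_3 = exp(2*pi*i/3)):
  irrep \ class  {0} (size 1)  {1} (size 1)    {2} (size 1)  
  chi_0          1             1               1             
  chi_1          1             exp(2*I*pi/3)   exp(-2*I*pi/3)
  chi_2          1             exp(-2*I*pi/3)  exp(2*I*pi/3) 

Spot check: chi_0(2) = zeta_3^(0*2) = zeta_3^0 = 1.

Derivation: Z/3Z is abelian, so all 3 irreducible complex representations are 1-dimensional. They are given by chi_k(m) = zeta_3^(k*m) for k = 0,...,2. Row orthogonality: sum_m chi_k(m) conj(chi_l(m)) = 3 * [k = l].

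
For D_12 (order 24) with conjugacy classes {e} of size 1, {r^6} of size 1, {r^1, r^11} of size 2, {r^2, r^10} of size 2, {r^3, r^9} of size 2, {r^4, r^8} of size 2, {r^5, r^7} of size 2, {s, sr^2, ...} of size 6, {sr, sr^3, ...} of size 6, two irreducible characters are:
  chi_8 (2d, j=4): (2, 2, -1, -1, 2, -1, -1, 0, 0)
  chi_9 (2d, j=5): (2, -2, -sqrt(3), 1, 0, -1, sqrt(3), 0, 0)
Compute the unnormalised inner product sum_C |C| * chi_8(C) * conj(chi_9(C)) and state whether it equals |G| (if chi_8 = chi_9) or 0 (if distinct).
Sum = 0; so <chi_8, chi_9> = 0 (distinct irreducibles are orthogonal).

Compute term by term over conjugacy classes (|C| * chi_8(C) * conj(chi_9(C))):
  1*(2)*conj(2) + 1*(2)*conj(-2) + 2*(-1)*conj(-sqrt(3)) + 2*(-1)*conj(1) + 2*(2)*conj(0) + 2*(-1)*conj(-1) + 2*(-1)*conj(sqrt(3)) + 6*(0)*conj(0) + 6*(0)*conj(0)
  = (4) + (-4) + (2*sqrt(3)) + (-2) + (0) + (2) + (-2*sqrt(3)) + (0) + (0)
  = 0.
Dividing by |G| = 24 gives 0/24 = 0, matching the row-orthogonality relation <chi_8, chi_9> = [chi_8 = chi_9].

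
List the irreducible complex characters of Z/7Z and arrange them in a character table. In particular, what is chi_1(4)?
Character table of Z/7Z (irreps indexed chi_0,...,chi_6 with chi_k(m) = zeta_7^(k*m), zeta_7 = exp(2*pi*i/7)):
  irrep \ class  {0} (size 1)  {1} (size 1)    {2} (size 1)    {3} (size 1)    {4} (size 1)    {5} (size 1)    {6} (size 1)  
  chi_0          1             1               1               1               1               1               1             
  chi_1          1             exp(2*I*pi/7)   exp(4*I*pi/7)   exp(6*I*pi/7)   exp(-6*I*pi/7)  exp(-4*I*pi/7)  exp(-2*I*pi/7)
  chi_2          1             exp(4*I*pi/7)   exp(-6*I*pi/7)  exp(-2*I*pi/7)  exp(2*I*pi/7)   exp(6*I*pi/7)   exp(-4*I*pi/7)
  chi_3          1             exp(6*I*pi/7)   exp(-2*I*pi/7)  exp(4*I*pi/7)   exp(-4*I*pi/7)  exp(2*I*pi/7)   exp(-6*I*pi/7)
  chi_4          1             exp(-6*I*pi/7)  exp(2*I*pi/7)   exp(-4*I*pi/7)  exp(4*I*pi/7)   exp(-2*I*pi/7)  exp(6*I*pi/7) 
  chi_5          1             exp(-4*I*pi/7)  exp(6*I*pi/7)   exp(2*I*pi/7)   exp(-2*I*pi/7)  exp(-6*I*pi/7)  exp(4*I*pi/7) 
  chi_6          1             exp(-2*I*pi/7)  exp(-4*I*pi/7)  exp(-6*I*pi/7)  exp(6*I*pi/7)   exp(4*I*pi/7)   exp(2*I*pi/7) 

Spot check: chi_1(4) = zeta_7^(1*4) = zeta_7^4 = exp(-6*I*pi/7).

Argument: Z/7Z is abelian, so all 7 irreducible complex representations are 1-dimensional. They are given by chi_k(m) = zeta_7^(k*m) for k = 0,...,6. Row orthogonality: sum_m chi_k(m) conj(chi_l(m)) = 7 * [k = l].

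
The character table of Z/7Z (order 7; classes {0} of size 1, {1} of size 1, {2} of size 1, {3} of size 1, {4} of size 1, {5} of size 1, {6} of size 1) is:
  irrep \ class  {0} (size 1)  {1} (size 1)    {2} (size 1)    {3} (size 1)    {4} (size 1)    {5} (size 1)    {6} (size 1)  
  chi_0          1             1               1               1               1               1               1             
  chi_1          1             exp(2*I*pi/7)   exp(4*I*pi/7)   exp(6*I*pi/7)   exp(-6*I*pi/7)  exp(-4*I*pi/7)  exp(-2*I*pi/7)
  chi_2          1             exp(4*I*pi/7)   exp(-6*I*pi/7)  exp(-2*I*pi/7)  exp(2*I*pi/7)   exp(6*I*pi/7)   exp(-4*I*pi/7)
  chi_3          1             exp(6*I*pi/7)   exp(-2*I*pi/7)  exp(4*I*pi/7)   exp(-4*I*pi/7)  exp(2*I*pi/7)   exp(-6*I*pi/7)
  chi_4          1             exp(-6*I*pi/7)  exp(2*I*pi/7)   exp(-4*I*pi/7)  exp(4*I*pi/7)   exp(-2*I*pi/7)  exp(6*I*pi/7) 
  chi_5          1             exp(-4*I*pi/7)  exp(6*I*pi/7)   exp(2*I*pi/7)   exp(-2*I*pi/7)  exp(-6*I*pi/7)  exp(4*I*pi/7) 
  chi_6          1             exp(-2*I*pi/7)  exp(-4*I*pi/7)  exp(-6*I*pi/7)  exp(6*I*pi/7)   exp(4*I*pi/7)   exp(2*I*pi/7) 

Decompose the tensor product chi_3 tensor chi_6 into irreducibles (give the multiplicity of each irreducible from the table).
chi_3 tensor chi_6 = chi_2 (all other irreducibles have multiplicity 0).

The character of a tensor product is the pointwise product (chi_3 * chi_6)(C) = chi_3(C) * chi_6(C):
  {0}: (1)*(1), {1}: (exp(6*I*pi/7))*(exp(-2*I*pi/7)), {2}: (exp(-2*I*pi/7))*(exp(-4*I*pi/7)), {3}: (exp(4*I*pi/7))*(exp(-6*I*pi/7)), {4}: (exp(-4*I*pi/7))*(exp(6*I*pi/7)), {5}: (exp(2*I*pi/7))*(exp(4*I*pi/7)), {6}: (exp(-6*I*pi/7))*(exp(2*I*pi/7))
so (chi_3 * chi_6) takes values
  {0} -> 1, {1} -> exp(4*I*pi/7), {2} -> exp(-6*I*pi/7), {3} -> exp(-2*I*pi/7), {4} -> exp(2*I*pi/7), {5} -> exp(6*I*pi/7), {6} -> exp(-4*I*pi/7).
Now take the inner product of this character with each irreducible chi from the table, <chi_3*chi_6, chi> = (1/7) sum_C |C| (chi_3*chi_6)(C) conj(chi(C)):
  <chi_3*chi_6, chi_0> = (1/7)[1*(1)*conj(1) + 1*(exp(4*I*pi/7))*conj(1) + 1*(exp(-6*I*pi/7))*conj(1) + 1*(exp(-2*I*pi/7))*conj(1) + 1*(exp(2*I*pi/7))*conj(1) + 1*(exp(6*I*pi/7))*conj(1) + 1*(exp(-4*I*pi/7))*conj(1)]
      = (1/7)[(1) + (exp(4*I*pi/7)) + (exp(-6*I*pi/7)) + (exp(-2*I*pi/7)) + (exp(2*I*pi/7)) + (exp(6*I*pi/7)) + (exp(-4*I*pi/7))] = 0/7 = 0
  <chi_3*chi_6, chi_1> = (1/7)[1*(1)*conj(1) + 1*(exp(4*I*pi/7))*conj(exp(2*I*pi/7)) + 1*(exp(-6*I*pi/7))*conj(exp(4*I*pi/7)) + 1*(exp(-2*I*pi/7))*conj(exp(6*I*pi/7)) + 1*(exp(2*I*pi/7))*conj(exp(-6*I*pi/7)) + 1*(exp(6*I*pi/7))*conj(exp(-4*I*pi/7)) + 1*(exp(-4*I*pi/7))*conj(exp(-2*I*pi/7))]
      = (1/7)[(1) + (exp(2*I*pi/7)) + (exp(4*I*pi/7)) + (exp(6*I*pi/7)) + (exp(-6*I*pi/7)) + (exp(-4*I*pi/7)) + (exp(-2*I*pi/7))] = 0/7 = 0
  <chi_3*chi_6, chi_2> = (1/7)[1*(1)*conj(1) + 1*(exp(4*I*pi/7))*conj(exp(4*I*pi/7)) + 1*(exp(-6*I*pi/7))*conj(exp(-6*I*pi/7)) + 1*(exp(-2*I*pi/7))*conj(exp(-2*I*pi/7)) + 1*(exp(2*I*pi/7))*conj(exp(2*I*pi/7)) + 1*(exp(6*I*pi/7))*conj(exp(6*I*pi/7)) + 1*(exp(-4*I*pi/7))*conj(exp(-4*I*pi/7))]
      = (1/7)[(1) + (1) + (1) + (1) + (1) + (1) + (1)] = 7/7 = 1
  <chi_3*chi_6, chi_3> = (1/7)[1*(1)*conj(1) + 1*(exp(4*I*pi/7))*conj(exp(6*I*pi/7)) + 1*(exp(-6*I*pi/7))*conj(exp(-2*I*pi/7)) + 1*(exp(-2*I*pi/7))*conj(exp(4*I*pi/7)) + 1*(exp(2*I*pi/7))*conj(exp(-4*I*pi/7)) + 1*(exp(6*I*pi/7))*conj(exp(2*I*pi/7)) + 1*(exp(-4*I*pi/7))*conj(exp(-6*I*pi/7))]
      = (1/7)[(1) + (exp(-2*I*pi/7)) + (exp(-4*I*pi/7)) + (exp(-6*I*pi/7)) + (exp(6*I*pi/7)) + (exp(4*I*pi/7)) + (exp(2*I*pi/7))] = 0/7 = 0
  <chi_3*chi_6, chi_4> = (1/7)[1*(1)*conj(1) + 1*(exp(4*I*pi/7))*conj(exp(-6*I*pi/7)) + 1*(exp(-6*I*pi/7))*conj(exp(2*I*pi/7)) + 1*(exp(-2*I*pi/7))*conj(exp(-4*I*pi/7)) + 1*(exp(2*I*pi/7))*conj(exp(4*I*pi/7)) + 1*(exp(6*I*pi/7))*conj(exp(-2*I*pi/7)) + 1*(exp(-4*I*pi/7))*conj(exp(6*I*pi/7))]
      = (1/7)[(1) + (exp(-4*I*pi/7)) + (exp(6*I*pi/7)) + (exp(2*I*pi/7)) + (exp(-2*I*pi/7)) + (exp(-6*I*pi/7)) + (exp(4*I*pi/7))] = 0/7 = 0
  <chi_3*chi_6, chi_5> = (1/7)[1*(1)*conj(1) + 1*(exp(4*I*pi/7))*conj(exp(-4*I*pi/7)) + 1*(exp(-6*I*pi/7))*conj(exp(6*I*pi/7)) + 1*(exp(-2*I*pi/7))*conj(exp(2*I*pi/7)) + 1*(exp(2*I*pi/7))*conj(exp(-2*I*pi/7)) + 1*(exp(6*I*pi/7))*conj(exp(-6*I*pi/7)) + 1*(exp(-4*I*pi/7))*conj(exp(4*I*pi/7))]
      = (1/7)[(1) + (exp(-6*I*pi/7)) + (exp(2*I*pi/7)) + (exp(-4*I*pi/7)) + (exp(4*I*pi/7)) + (exp(-2*I*pi/7)) + (exp(6*I*pi/7))] = 0/7 = 0
  <chi_3*chi_6, chi_6> = (1/7)[1*(1)*conj(1) + 1*(exp(4*I*pi/7))*conj(exp(-2*I*pi/7)) + 1*(exp(-6*I*pi/7))*conj(exp(-4*I*pi/7)) + 1*(exp(-2*I*pi/7))*conj(exp(-6*I*pi/7)) + 1*(exp(2*I*pi/7))*conj(exp(6*I*pi/7)) + 1*(exp(6*I*pi/7))*conj(exp(4*I*pi/7)) + 1*(exp(-4*I*pi/7))*conj(exp(2*I*pi/7))]
      = (1/7)[(1) + (exp(6*I*pi/7)) + (exp(-2*I*pi/7)) + (exp(4*I*pi/7)) + (exp(-4*I*pi/7)) + (exp(2*I*pi/7)) + (exp(-6*I*pi/7))] = 0/7 = 0
(Exp terms are combined using exp(i*s)*conj(exp(i*t)) = exp(i*(s-t)), and sums of them are collapsed using the identity that for every m > 1 the m distinct m-th roots of unity sum to 0, e.g. 1 + exp(2*I*pi/3) + exp(-2*I*pi/3) = 0.)
Hence the multiplicities are chi_2: 1. Dimension check: dim(chi_3)*dim(chi_6) = 1*1 = 1 and sum (mult * dim) = 1*1 = 1.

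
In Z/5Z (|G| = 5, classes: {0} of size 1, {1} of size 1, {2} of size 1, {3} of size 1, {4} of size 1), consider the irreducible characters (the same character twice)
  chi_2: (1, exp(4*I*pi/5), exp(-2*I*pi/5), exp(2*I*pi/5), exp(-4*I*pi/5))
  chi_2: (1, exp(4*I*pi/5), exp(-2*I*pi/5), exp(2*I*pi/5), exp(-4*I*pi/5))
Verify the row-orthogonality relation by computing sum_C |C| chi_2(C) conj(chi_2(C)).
Sum = 5 = |G| = 5; so <chi_2, chi_2> = 1 (norm-1 confirms irreducibility).

Argument: Compute term by term over conjugacy classes (|C| * chi_2(C) * conj(chi_2(C))):
  1*(1)*conj(1) + 1*(exp(4*I*pi/5))*conj(exp(4*I*pi/5)) + 1*(exp(-2*I*pi/5))*conj(exp(-2*I*pi/5)) + 1*(exp(2*I*pi/5))*conj(exp(2*I*pi/5)) + 1*(exp(-4*I*pi/5))*conj(exp(-4*I*pi/5))
  = (1) + (1) + (1) + (1) + (1)
  = 5.
(Exp terms are combined using exp(i*s)*conj(exp(i*t)) = exp(i*(s-t)), and sums of them are collapsed using the identity that for every m > 1 the m distinct m-th roots of unity sum to 0, e.g. 1 + exp(2*I*pi/3) + exp(-2*I*pi/3) = 0.)
Dividing by |G| = 5 gives 5/5 = 1, matching the row-orthogonality relation <chi_2, chi_2> = [chi_2 = chi_2].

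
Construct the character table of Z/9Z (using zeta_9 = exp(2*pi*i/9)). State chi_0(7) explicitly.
Character table of Z/9Z (irreps indexed chi_0,...,chi_8 with chi_k(m) = zeta_9^(k*m), zeta_9 = exp(2*pi*i/9)):
  irrep \ class  {0} (size 1)  {1} (size 1)    {2} (size 1)    {3} (size 1)    {4} (size 1)    {5} (size 1)    {6} (size 1)    {7} (size 1)    {8} (size 1)  
  chi_0          1             1               1               1               1               1               1               1               1             
  chi_1          1             exp(2*I*pi/9)   exp(4*I*pi/9)   exp(2*I*pi/3)   exp(8*I*pi/9)   exp(-8*I*pi/9)  exp(-2*I*pi/3)  exp(-4*I*pi/9)  exp(-2*I*pi/9)
  chi_2          1             exp(4*I*pi/9)   exp(8*I*pi/9)   exp(-2*I*pi/3)  exp(-2*I*pi/9)  exp(2*I*pi/9)   exp(2*I*pi/3)   exp(-8*I*pi/9)  exp(-4*I*pi/9)
  chi_3          1             exp(2*I*pi/3)   exp(-2*I*pi/3)  1               exp(2*I*pi/3)   exp(-2*I*pi/3)  1               exp(2*I*pi/3)   exp(-2*I*pi/3)
  chi_4          1             exp(8*I*pi/9)   exp(-2*I*pi/9)  exp(2*I*pi/3)   exp(-4*I*pi/9)  exp(4*I*pi/9)   exp(-2*I*pi/3)  exp(2*I*pi/9)   exp(-8*I*pi/9)
  chi_5          1             exp(-8*I*pi/9)  exp(2*I*pi/9)   exp(-2*I*pi/3)  exp(4*I*pi/9)   exp(-4*I*pi/9)  exp(2*I*pi/3)   exp(-2*I*pi/9)  exp(8*I*pi/9) 
  chi_6          1             exp(-2*I*pi/3)  exp(2*I*pi/3)   1               exp(-2*I*pi/3)  exp(2*I*pi/3)   1               exp(-2*I*pi/3)  exp(2*I*pi/3) 
  chi_7          1             exp(-4*I*pi/9)  exp(-8*I*pi/9)  exp(2*I*pi/3)   exp(2*I*pi/9)   exp(-2*I*pi/9)  exp(-2*I*pi/3)  exp(8*I*pi/9)   exp(4*I*pi/9) 
  chi_8          1             exp(-2*I*pi/9)  exp(-4*I*pi/9)  exp(-2*I*pi/3)  exp(-8*I*pi/9)  exp(8*I*pi/9)   exp(2*I*pi/3)   exp(4*I*pi/9)   exp(2*I*pi/9) 

Spot check: chi_0(7) = zeta_9^(0*7) = zeta_9^0 = 1.

Proof sketch: Z/9Z is abelian, so all 9 irreducible complex representations are 1-dimensional. They are given by chi_k(m) = zeta_9^(k*m) for k = 0,...,8. Row orthogonality: sum_m chi_k(m) conj(chi_l(m)) = 9 * [k = l].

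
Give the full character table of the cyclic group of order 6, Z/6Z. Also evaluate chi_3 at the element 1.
Character table of Z/6Z (irreps indexed chi_0,...,chi_5 with chi_k(m) = zeta_6^(k*m), zeta_6 = exp(2*pi*i/6)):
  irrep \ class  {0} (size 1)  {1} (size 1)    {2} (size 1)    {3} (size 1)  {4} (size 1)    {5} (size 1)  
  chi_0          1             1               1               1             1               1             
  chi_1          1             exp(I*pi/3)     exp(2*I*pi/3)   -1            exp(-2*I*pi/3)  exp(-I*pi/3)  
  chi_2          1             exp(2*I*pi/3)   exp(-2*I*pi/3)  1             exp(2*I*pi/3)   exp(-2*I*pi/3)
  chi_3          1             -1              1               -1            1               -1            
  chi_4          1             exp(-2*I*pi/3)  exp(2*I*pi/3)   1             exp(-2*I*pi/3)  exp(2*I*pi/3) 
  chi_5          1             exp(-I*pi/3)    exp(-2*I*pi/3)  -1            exp(2*I*pi/3)   exp(I*pi/3)   

Spot check: chi_3(1) = zeta_6^(3*1) = zeta_6^3 = -1.

Why: Z/6Z is abelian, so all 6 irreducible complex representations are 1-dimensional. They are given by chi_k(m) = zeta_6^(k*m) for k = 0,...,5. Row orthogonality: sum_m chi_k(m) conj(chi_l(m)) = 6 * [k = l].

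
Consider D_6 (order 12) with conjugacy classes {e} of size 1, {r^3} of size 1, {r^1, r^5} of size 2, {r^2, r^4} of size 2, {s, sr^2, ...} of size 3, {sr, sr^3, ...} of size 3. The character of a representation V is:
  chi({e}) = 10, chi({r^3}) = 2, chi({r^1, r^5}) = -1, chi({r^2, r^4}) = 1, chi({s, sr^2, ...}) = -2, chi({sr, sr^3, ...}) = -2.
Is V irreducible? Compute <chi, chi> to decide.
Not irreducible (reducible): <chi, chi> = 11 > 1.

Argument: <chi, chi> = (1/|G|) sum_C |C| * |chi(C)|^2 = (1/12)[1*|10|^2 + 1*|2|^2 + 2*|-1|^2 + 2*|1|^2 + 3*|-2|^2 + 3*|-2|^2]
  = (1/12)[(100) + (4) + (2) + (2) + (12) + (12)] = 132/12 = 11.
A character is irreducible iff <chi, chi> = 1, so this representation is reducible.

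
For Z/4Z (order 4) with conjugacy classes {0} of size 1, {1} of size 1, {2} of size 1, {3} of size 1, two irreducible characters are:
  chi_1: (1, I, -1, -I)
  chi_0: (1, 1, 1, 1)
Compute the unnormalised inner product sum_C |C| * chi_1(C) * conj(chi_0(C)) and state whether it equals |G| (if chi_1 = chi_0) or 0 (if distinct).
Sum = 0; so <chi_1, chi_0> = 0 (distinct irreducibles are orthogonal).

Explanation: Compute term by term over conjugacy classes (|C| * chi_1(C) * conj(chi_0(C))):
  1*(1)*conj(1) + 1*(I)*conj(1) + 1*(-1)*conj(1) + 1*(-I)*conj(1)
  = (1) + (I) + (-1) + (-I)
  = 0.
(Exp terms are combined using exp(i*s)*conj(exp(i*t)) = exp(i*(s-t)), and sums of them are collapsed using the identity that for every m > 1 the m distinct m-th roots of unity sum to 0, e.g. 1 + exp(2*I*pi/3) + exp(-2*I*pi/3) = 0.)
Dividing by |G| = 4 gives 0/4 = 0, matching the row-orthogonality relation <chi_1, chi_0> = [chi_1 = chi_0].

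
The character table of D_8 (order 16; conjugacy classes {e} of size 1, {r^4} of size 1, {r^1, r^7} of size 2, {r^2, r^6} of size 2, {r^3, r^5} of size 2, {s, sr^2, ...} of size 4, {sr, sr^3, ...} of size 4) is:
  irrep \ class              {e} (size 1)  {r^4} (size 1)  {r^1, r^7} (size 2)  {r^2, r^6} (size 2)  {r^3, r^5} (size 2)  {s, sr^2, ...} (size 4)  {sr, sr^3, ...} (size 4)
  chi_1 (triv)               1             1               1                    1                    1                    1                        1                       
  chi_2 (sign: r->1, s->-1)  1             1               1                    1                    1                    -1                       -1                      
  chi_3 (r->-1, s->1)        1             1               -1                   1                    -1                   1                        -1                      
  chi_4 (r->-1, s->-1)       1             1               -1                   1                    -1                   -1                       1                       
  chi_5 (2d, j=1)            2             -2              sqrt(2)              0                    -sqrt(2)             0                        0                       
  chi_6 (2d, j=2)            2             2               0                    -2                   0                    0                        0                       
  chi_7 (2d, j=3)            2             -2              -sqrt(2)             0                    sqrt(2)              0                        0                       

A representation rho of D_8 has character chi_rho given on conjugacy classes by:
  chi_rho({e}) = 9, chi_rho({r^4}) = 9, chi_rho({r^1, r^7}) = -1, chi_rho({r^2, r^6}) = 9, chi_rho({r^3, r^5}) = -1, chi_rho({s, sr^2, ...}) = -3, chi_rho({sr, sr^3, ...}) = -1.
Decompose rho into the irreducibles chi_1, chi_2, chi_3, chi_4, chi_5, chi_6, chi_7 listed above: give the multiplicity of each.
Multiplicities: chi_1: 1, chi_2: 3, chi_3: 2, chi_4: 3, chi_5: 0, chi_6: 0, chi_7: 0.

Derivation: Use <chi_rho, chi> = (1/|G|) sum_C |C| * chi_rho(C) * conj(chi(C)) with |G| = 16 for each irreducible chi in the table:
  <chi_rho, chi_1> = (1/16)[1*(9)*conj(1) + 1*(9)*conj(1) + 2*(-1)*conj(1) + 2*(9)*conj(1) + 2*(-1)*conj(1) + 4*(-3)*conj(1) + 4*(-1)*conj(1)]
      = (1/16)[(9) + (9) + (-2) + (18) + (-2) + (-12) + (-4)] = 16/16 = 1
  <chi_rho, chi_2> = (1/16)[1*(9)*conj(1) + 1*(9)*conj(1) + 2*(-1)*conj(1) + 2*(9)*conj(1) + 2*(-1)*conj(1) + 4*(-3)*conj(-1) + 4*(-1)*conj(-1)]
      = (1/16)[(9) + (9) + (-2) + (18) + (-2) + (12) + (4)] = 48/16 = 3
  <chi_rho, chi_3> = (1/16)[1*(9)*conj(1) + 1*(9)*conj(1) + 2*(-1)*conj(-1) + 2*(9)*conj(1) + 2*(-1)*conj(-1) + 4*(-3)*conj(1) + 4*(-1)*conj(-1)]
      = (1/16)[(9) + (9) + (2) + (18) + (2) + (-12) + (4)] = 32/16 = 2
  <chi_rho, chi_4> = (1/16)[1*(9)*conj(1) + 1*(9)*conj(1) + 2*(-1)*conj(-1) + 2*(9)*conj(1) + 2*(-1)*conj(-1) + 4*(-3)*conj(-1) + 4*(-1)*conj(1)]
      = (1/16)[(9) + (9) + (2) + (18) + (2) + (12) + (-4)] = 48/16 = 3
  <chi_rho, chi_5> = (1/16)[1*(9)*conj(2) + 1*(9)*conj(-2) + 2*(-1)*conj(sqrt(2)) + 2*(9)*conj(0) + 2*(-1)*conj(-sqrt(2)) + 4*(-3)*conj(0) + 4*(-1)*conj(0)]
      = (1/16)[(18) + (-18) + (-2*sqrt(2)) + (0) + (2*sqrt(2)) + (0) + (0)] = 0/16 = 0
  <chi_rho, chi_6> = (1/16)[1*(9)*conj(2) + 1*(9)*conj(2) + 2*(-1)*conj(0) + 2*(9)*conj(-2) + 2*(-1)*conj(0) + 4*(-3)*conj(0) + 4*(-1)*conj(0)]
      = (1/16)[(18) + (18) + (0) + (-36) + (0) + (0) + (0)] = 0/16 = 0
  <chi_rho, chi_7> = (1/16)[1*(9)*conj(2) + 1*(9)*conj(-2) + 2*(-1)*conj(-sqrt(2)) + 2*(9)*conj(0) + 2*(-1)*conj(sqrt(2)) + 4*(-3)*conj(0) + 4*(-1)*conj(0)]
      = (1/16)[(18) + (-18) + (2*sqrt(2)) + (0) + (-2*sqrt(2)) + (0) + (0)] = 0/16 = 0
Dimension check: dim(rho) = sum (mult * dim) = 1*1 + 3*1 + 2*1 + 3*1 + 0*2 + 0*2 + 0*2 = 9 = chi_rho(e) = 9.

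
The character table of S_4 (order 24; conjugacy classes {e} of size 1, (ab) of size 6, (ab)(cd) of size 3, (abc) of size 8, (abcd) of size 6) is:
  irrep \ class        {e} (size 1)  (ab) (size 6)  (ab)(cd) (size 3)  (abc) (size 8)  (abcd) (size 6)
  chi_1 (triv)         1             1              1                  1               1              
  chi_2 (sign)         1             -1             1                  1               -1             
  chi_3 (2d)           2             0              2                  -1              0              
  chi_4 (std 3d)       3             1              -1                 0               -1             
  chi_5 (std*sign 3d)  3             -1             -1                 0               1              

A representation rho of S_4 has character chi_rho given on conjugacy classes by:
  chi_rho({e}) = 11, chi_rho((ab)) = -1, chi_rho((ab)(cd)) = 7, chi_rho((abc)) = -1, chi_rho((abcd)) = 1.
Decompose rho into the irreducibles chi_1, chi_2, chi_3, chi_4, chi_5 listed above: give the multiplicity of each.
Multiplicities: chi_1: 1, chi_2: 1, chi_3: 3, chi_4: 0, chi_5: 1.

Solution. Use <chi_rho, chi> = (1/|G|) sum_C |C| * chi_rho(C) * conj(chi(C)) with |G| = 24 for each irreducible chi in the table:
  <chi_rho, chi_1> = (1/24)[1*(11)*conj(1) + 6*(-1)*conj(1) + 3*(7)*conj(1) + 8*(-1)*conj(1) + 6*(1)*conj(1)]
      = (1/24)[(11) + (-6) + (21) + (-8) + (6)] = 24/24 = 1
  <chi_rho, chi_2> = (1/24)[1*(11)*conj(1) + 6*(-1)*conj(-1) + 3*(7)*conj(1) + 8*(-1)*conj(1) + 6*(1)*conj(-1)]
      = (1/24)[(11) + (6) + (21) + (-8) + (-6)] = 24/24 = 1
  <chi_rho, chi_3> = (1/24)[1*(11)*conj(2) + 6*(-1)*conj(0) + 3*(7)*conj(2) + 8*(-1)*conj(-1) + 6*(1)*conj(0)]
      = (1/24)[(22) + (0) + (42) + (8) + (0)] = 72/24 = 3
  <chi_rho, chi_4> = (1/24)[1*(11)*conj(3) + 6*(-1)*conj(1) + 3*(7)*conj(-1) + 8*(-1)*conj(0) + 6*(1)*conj(-1)]
      = (1/24)[(33) + (-6) + (-21) + (0) + (-6)] = 0/24 = 0
  <chi_rho, chi_5> = (1/24)[1*(11)*conj(3) + 6*(-1)*conj(-1) + 3*(7)*conj(-1) + 8*(-1)*conj(0) + 6*(1)*conj(1)]
      = (1/24)[(33) + (6) + (-21) + (0) + (6)] = 24/24 = 1
Dimension check: dim(rho) = sum (mult * dim) = 1*1 + 1*1 + 3*2 + 0*3 + 1*3 = 11 = chi_rho(e) = 11.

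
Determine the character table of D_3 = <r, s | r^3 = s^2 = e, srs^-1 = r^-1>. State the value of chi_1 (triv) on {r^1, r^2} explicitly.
Conjugacy classes: {e} of size 1, {r^1, r^2} of size 2, {s, sr, ..., sr^2} of size 3.
Character table:
  irrep \ class              {e} (size 1)  {r^1, r^2} (size 2)  {s, sr, ..., sr^2} (size 3)
  chi_1 (triv)               1             1                    1                          
  chi_2 (sign: r->1, s->-1)  1             1                    -1                         
  chi_3 (2d, j=1)            2             -1                   0                          

Spot check: chi_1 (triv) on {r^1, r^2} = 1.

Argument: D_3 has order 2*3 = 6 with 3 conjugacy classes, hence 3 irreducibles. Sum of squared dims 1 + 1 + 4 = 6 = |G|. Linear characters come from the abelianisation; the 2-dimensional irreps have character r^k -> 2*cos(2*pi*j*k/3), reflections -> 0.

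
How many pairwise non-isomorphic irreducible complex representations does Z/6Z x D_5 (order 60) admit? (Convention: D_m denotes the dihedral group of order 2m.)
24

Details: The number of irreducible complex representations of a finite group equals its number of conjugacy classes. For a direct product, #classes(G x H) = #classes(G) * #classes(H). Z/6Z has 6 classes (abelian), D_5 has 4 classes, so 6 * 4 = 24, so Z/6Z x D_5 (order 60) has exactly 24 irreducible complex representations.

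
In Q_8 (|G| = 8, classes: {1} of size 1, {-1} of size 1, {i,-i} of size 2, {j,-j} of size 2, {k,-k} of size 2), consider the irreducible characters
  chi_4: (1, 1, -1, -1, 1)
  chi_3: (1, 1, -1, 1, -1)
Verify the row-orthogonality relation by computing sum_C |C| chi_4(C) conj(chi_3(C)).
Sum = 0; so <chi_4, chi_3> = 0 (distinct irreducibles are orthogonal).

Working: Compute term by term over conjugacy classes (|C| * chi_4(C) * conj(chi_3(C))):
  1*(1)*conj(1) + 1*(1)*conj(1) + 2*(-1)*conj(-1) + 2*(-1)*conj(1) + 2*(1)*conj(-1)
  = (1) + (1) + (2) + (-2) + (-2)
  = 0.
Dividing by |G| = 8 gives 0/8 = 0, matching the row-orthogonality relation <chi_4, chi_3> = [chi_4 = chi_3].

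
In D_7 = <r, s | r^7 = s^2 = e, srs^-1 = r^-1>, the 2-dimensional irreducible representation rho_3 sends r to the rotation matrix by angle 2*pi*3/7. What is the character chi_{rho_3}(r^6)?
chi_{rho_3}(r^6) = 2*cos(2*pi*3*6/7) = -2*cos(pi/7)

Reasoning: rho_3(r^6) is rotation by angle 2*pi*3*6/7, whose trace is 2*cos(2*pi*3*6/7) = -2*cos(pi/7).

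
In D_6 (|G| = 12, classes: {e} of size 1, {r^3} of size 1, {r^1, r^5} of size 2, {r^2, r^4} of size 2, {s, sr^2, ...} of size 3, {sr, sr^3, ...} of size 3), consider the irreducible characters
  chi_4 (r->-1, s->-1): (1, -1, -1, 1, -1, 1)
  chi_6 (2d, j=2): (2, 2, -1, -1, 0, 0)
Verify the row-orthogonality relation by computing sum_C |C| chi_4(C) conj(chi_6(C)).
Sum = 0; so <chi_4, chi_6> = 0 (distinct irreducibles are orthogonal).

Working: Compute term by term over conjugacy classes (|C| * chi_4(C) * conj(chi_6(C))):
  1*(1)*conj(2) + 1*(-1)*conj(2) + 2*(-1)*conj(-1) + 2*(1)*conj(-1) + 3*(-1)*conj(0) + 3*(1)*conj(0)
  = (2) + (-2) + (2) + (-2) + (0) + (0)
  = 0.
Dividing by |G| = 12 gives 0/12 = 0, matching the row-orthogonality relation <chi_4, chi_6> = [chi_4 = chi_6].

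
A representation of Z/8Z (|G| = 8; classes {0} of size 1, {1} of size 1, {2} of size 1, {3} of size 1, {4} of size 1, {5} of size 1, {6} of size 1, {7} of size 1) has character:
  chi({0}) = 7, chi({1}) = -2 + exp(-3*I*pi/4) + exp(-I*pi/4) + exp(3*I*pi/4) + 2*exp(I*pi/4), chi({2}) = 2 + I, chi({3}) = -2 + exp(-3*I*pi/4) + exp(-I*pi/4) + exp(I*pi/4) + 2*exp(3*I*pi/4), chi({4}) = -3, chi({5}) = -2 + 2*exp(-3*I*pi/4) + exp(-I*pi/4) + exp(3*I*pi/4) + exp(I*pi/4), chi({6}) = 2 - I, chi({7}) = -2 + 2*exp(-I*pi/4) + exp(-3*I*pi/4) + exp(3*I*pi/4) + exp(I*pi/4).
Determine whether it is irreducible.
Not irreducible (reducible): <chi, chi> = 11 > 1.

Derivation: <chi, chi> = (1/|G|) sum_C |C| * |chi(C)|^2 = (1/8)[1*|7|^2 + 1*|-2 + exp(-3*I*pi/4) + exp(-I*pi/4) + exp(3*I*pi/4) + 2*exp(I*pi/4)|^2 + 1*|2 + I|^2 + 1*|-2 + exp(-3*I*pi/4) + exp(-I*pi/4) + exp(I*pi/4) + 2*exp(3*I*pi/4)|^2 + 1*|-3|^2 + 1*|-2 + 2*exp(-3*I*pi/4) + exp(-I*pi/4) + exp(3*I*pi/4) + exp(I*pi/4)|^2 + 1*|2 - I|^2 + 1*|-2 + 2*exp(-I*pi/4) + exp(-3*I*pi/4) + exp(3*I*pi/4) + exp(I*pi/4)|^2]
  = (1/8)[(49) + (5 - 6*exp(I*pi/4) - 4*exp(3*I*pi/4) - 4*exp(-3*I*pi/4) - 6*exp(-I*pi/4)) + (5) + (5 - 6*exp(3*I*pi/4) - 4*exp(I*pi/4) - 4*exp(-I*pi/4) - 6*exp(-3*I*pi/4)) + (9) + (5 - 6*exp(3*I*pi/4) - 4*exp(I*pi/4) - 4*exp(-I*pi/4) - 6*exp(-3*I*pi/4)) + (5) + (5 - 6*exp(I*pi/4) - 4*exp(3*I*pi/4) - 4*exp(-3*I*pi/4) - 6*exp(-I*pi/4))] = 88/8 = 11.
(Exp terms are combined using exp(i*s)*conj(exp(i*t)) = exp(i*(s-t)), and sums of them are collapsed using the identity that for every m > 1 the m distinct m-th roots of unity sum to 0, e.g. 1 + exp(2*I*pi/3) + exp(-2*I*pi/3) = 0.)
A character is irreducible iff <chi, chi> = 1, so this representation is reducible.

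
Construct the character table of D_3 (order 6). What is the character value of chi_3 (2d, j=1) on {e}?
Conjugacy classes: {e} of size 1, {r^1, r^2} of size 2, {s, sr, ..., sr^2} of size 3.
Character table:
  irrep \ class              {e} (size 1)  {r^1, r^2} (size 2)  {s, sr, ..., sr^2} (size 3)
  chi_1 (triv)               1             1                    1                          
  chi_2 (sign: r->1, s->-1)  1             1                    -1                         
  chi_3 (2d, j=1)            2             -1                   0                          

Spot check: chi_3 (2d, j=1) on {e} = 2.

Justification: D_3 has order 2*3 = 6 with 3 conjugacy classes, hence 3 irreducibles. Sum of squared dims 1 + 1 + 4 = 6 = |G|. Linear characters come from the abelianisation; the 2-dimensional irreps have character r^k -> 2*cos(2*pi*j*k/3), reflections -> 0.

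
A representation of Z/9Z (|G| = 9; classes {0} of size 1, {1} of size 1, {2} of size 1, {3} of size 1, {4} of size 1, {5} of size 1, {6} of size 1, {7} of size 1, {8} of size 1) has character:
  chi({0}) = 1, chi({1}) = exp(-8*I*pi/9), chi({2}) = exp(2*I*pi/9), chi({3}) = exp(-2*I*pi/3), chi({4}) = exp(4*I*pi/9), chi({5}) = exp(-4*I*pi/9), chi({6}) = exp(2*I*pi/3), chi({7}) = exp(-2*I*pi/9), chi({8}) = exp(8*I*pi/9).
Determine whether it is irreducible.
Irreducible: <chi, chi> = 1.

Justification: <chi, chi> = (1/|G|) sum_C |C| * |chi(C)|^2 = (1/9)[1*|1|^2 + 1*|exp(-8*I*pi/9)|^2 + 1*|exp(2*I*pi/9)|^2 + 1*|exp(-2*I*pi/3)|^2 + 1*|exp(4*I*pi/9)|^2 + 1*|exp(-4*I*pi/9)|^2 + 1*|exp(2*I*pi/3)|^2 + 1*|exp(-2*I*pi/9)|^2 + 1*|exp(8*I*pi/9)|^2]
  = (1/9)[(1) + (1) + (1) + (1) + (1) + (1) + (1) + (1) + (1)] = 9/9 = 1.
(Exp terms are combined using exp(i*s)*conj(exp(i*t)) = exp(i*(s-t)), and sums of them are collapsed using the identity that for every m > 1 the m distinct m-th roots of unity sum to 0, e.g. 1 + exp(2*I*pi/3) + exp(-2*I*pi/3) = 0.)
A character is irreducible iff <chi, chi> = 1, so this representation is irreducible.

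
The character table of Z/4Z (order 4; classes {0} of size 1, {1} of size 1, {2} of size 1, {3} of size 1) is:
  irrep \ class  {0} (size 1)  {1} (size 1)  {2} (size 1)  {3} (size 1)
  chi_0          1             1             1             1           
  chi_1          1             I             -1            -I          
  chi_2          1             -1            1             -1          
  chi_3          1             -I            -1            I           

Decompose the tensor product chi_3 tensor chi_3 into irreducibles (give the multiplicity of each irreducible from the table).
chi_3 tensor chi_3 = chi_2 (all other irreducibles have multiplicity 0).

Reasoning: The character of a tensor product is the pointwise product (chi_3 * chi_3)(C) = chi_3(C) * chi_3(C):
  {0}: (1)*(1), {1}: (-I)*(-I), {2}: (-1)*(-1), {3}: (I)*(I)
so (chi_3 * chi_3) takes values
  {0} -> 1, {1} -> -1, {2} -> 1, {3} -> -1.
Now take the inner product of this character with each irreducible chi from the table, <chi_3*chi_3, chi> = (1/4) sum_C |C| (chi_3*chi_3)(C) conj(chi(C)):
  <chi_3*chi_3, chi_0> = (1/4)[1*(1)*conj(1) + 1*(-1)*conj(1) + 1*(1)*conj(1) + 1*(-1)*conj(1)]
      = (1/4)[(1) + (-1) + (1) + (-1)] = 0/4 = 0
  <chi_3*chi_3, chi_1> = (1/4)[1*(1)*conj(1) + 1*(-1)*conj(I) + 1*(1)*conj(-1) + 1*(-1)*conj(-I)]
      = (1/4)[(1) + (I) + (-1) + (-I)] = 0/4 = 0
  <chi_3*chi_3, chi_2> = (1/4)[1*(1)*conj(1) + 1*(-1)*conj(-1) + 1*(1)*conj(1) + 1*(-1)*conj(-1)]
      = (1/4)[(1) + (1) + (1) + (1)] = 4/4 = 1
  <chi_3*chi_3, chi_3> = (1/4)[1*(1)*conj(1) + 1*(-1)*conj(-I) + 1*(1)*conj(-1) + 1*(-1)*conj(I)]
      = (1/4)[(1) + (-I) + (-1) + (I)] = 0/4 = 0
(Exp terms are combined using exp(i*s)*conj(exp(i*t)) = exp(i*(s-t)), and sums of them are collapsed using the identity that for every m > 1 the m distinct m-th roots of unity sum to 0, e.g. 1 + exp(2*I*pi/3) + exp(-2*I*pi/3) = 0.)
Hence the multiplicities are chi_2: 1. Dimension check: dim(chi_3)*dim(chi_3) = 1*1 = 1 and sum (mult * dim) = 1*1 = 1.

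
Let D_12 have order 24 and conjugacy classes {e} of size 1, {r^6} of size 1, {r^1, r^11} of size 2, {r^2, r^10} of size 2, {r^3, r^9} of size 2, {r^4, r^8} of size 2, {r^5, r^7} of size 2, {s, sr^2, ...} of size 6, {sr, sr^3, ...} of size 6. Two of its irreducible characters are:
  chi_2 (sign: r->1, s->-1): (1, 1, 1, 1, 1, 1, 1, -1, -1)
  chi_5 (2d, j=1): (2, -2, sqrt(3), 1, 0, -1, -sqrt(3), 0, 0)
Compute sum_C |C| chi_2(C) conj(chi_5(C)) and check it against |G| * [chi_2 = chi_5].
Sum = 0; so <chi_2, chi_5> = 0 (distinct irreducibles are orthogonal).

Derivation: Compute term by term over conjugacy classes (|C| * chi_2(C) * conj(chi_5(C))):
  1*(1)*conj(2) + 1*(1)*conj(-2) + 2*(1)*conj(sqrt(3)) + 2*(1)*conj(1) + 2*(1)*conj(0) + 2*(1)*conj(-1) + 2*(1)*conj(-sqrt(3)) + 6*(-1)*conj(0) + 6*(-1)*conj(0)
  = (2) + (-2) + (2*sqrt(3)) + (2) + (0) + (-2) + (-2*sqrt(3)) + (0) + (0)
  = 0.
Dividing by |G| = 24 gives 0/24 = 0, matching the row-orthogonality relation <chi_2, chi_5> = [chi_2 = chi_5].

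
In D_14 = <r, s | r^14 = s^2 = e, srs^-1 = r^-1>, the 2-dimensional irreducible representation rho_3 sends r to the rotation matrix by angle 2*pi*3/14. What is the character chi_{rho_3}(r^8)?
chi_{rho_3}(r^8) = 2*cos(2*pi*3*8/14) = -2*cos(3*pi/7)

rho_3(r^8) is rotation by angle 2*pi*3*8/14, whose trace is 2*cos(2*pi*3*8/14) = -2*cos(3*pi/7).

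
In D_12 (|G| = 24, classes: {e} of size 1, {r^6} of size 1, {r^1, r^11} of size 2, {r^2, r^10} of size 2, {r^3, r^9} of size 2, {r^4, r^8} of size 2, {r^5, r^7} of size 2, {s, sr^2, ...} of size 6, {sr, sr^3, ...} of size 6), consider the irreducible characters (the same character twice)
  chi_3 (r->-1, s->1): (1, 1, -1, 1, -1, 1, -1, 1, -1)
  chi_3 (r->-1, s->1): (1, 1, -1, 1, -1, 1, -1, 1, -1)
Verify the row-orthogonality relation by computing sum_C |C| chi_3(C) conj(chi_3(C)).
Sum = 24 = |G| = 24; so <chi_3, chi_3> = 1 (norm-1 confirms irreducibility).

Solution. Compute term by term over conjugacy classes (|C| * chi_3(C) * conj(chi_3(C))):
  1*(1)*conj(1) + 1*(1)*conj(1) + 2*(-1)*conj(-1) + 2*(1)*conj(1) + 2*(-1)*conj(-1) + 2*(1)*conj(1) + 2*(-1)*conj(-1) + 6*(1)*conj(1) + 6*(-1)*conj(-1)
  = (1) + (1) + (2) + (2) + (2) + (2) + (2) + (6) + (6)
  = 24.
Dividing by |G| = 24 gives 24/24 = 1, matching the row-orthogonality relation <chi_3, chi_3> = [chi_3 = chi_3].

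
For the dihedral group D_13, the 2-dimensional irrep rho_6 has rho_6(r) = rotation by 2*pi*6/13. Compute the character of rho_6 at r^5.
chi_{rho_6}(r^5) = 2*cos(2*pi*6*5/13) = -2*cos(5*pi/13)

Details: rho_6(r^5) is rotation by angle 2*pi*6*5/13, whose trace is 2*cos(2*pi*6*5/13) = -2*cos(5*pi/13).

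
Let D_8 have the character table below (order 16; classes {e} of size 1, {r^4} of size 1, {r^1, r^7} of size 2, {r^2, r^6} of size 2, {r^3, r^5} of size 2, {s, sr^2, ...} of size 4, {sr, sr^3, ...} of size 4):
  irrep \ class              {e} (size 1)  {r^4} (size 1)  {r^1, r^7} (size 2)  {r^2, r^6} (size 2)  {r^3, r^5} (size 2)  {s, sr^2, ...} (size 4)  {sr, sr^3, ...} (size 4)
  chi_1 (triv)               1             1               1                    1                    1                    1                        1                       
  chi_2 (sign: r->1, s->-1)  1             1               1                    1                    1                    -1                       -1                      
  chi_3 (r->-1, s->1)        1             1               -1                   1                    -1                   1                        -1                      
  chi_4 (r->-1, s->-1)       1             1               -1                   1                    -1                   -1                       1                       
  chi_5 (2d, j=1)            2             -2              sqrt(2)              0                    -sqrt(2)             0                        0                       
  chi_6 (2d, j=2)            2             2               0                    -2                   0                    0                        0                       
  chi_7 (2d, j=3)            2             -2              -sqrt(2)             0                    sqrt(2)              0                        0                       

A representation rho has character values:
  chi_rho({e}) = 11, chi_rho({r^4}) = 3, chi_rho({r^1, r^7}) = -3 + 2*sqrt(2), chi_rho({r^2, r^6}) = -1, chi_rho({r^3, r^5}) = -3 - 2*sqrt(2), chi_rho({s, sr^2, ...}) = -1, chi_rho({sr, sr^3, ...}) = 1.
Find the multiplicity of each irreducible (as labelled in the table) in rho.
Multiplicities: chi_1: 0, chi_2: 0, chi_3: 1, chi_4: 2, chi_5: 2, chi_6: 2, chi_7: 0.

Derivation: Use <chi_rho, chi> = (1/|G|) sum_C |C| * chi_rho(C) * conj(chi(C)) with |G| = 16 for each irreducible chi in the table:
  <chi_rho, chi_1> = (1/16)[1*(11)*conj(1) + 1*(3)*conj(1) + 2*(-3 + 2*sqrt(2))*conj(1) + 2*(-1)*conj(1) + 2*(-3 - 2*sqrt(2))*conj(1) + 4*(-1)*conj(1) + 4*(1)*conj(1)]
      = (1/16)[(11) + (3) + (-6 + 4*sqrt(2)) + (-2) + (-6 - 4*sqrt(2)) + (-4) + (4)] = 0/16 = 0
  <chi_rho, chi_2> = (1/16)[1*(11)*conj(1) + 1*(3)*conj(1) + 2*(-3 + 2*sqrt(2))*conj(1) + 2*(-1)*conj(1) + 2*(-3 - 2*sqrt(2))*conj(1) + 4*(-1)*conj(-1) + 4*(1)*conj(-1)]
      = (1/16)[(11) + (3) + (-6 + 4*sqrt(2)) + (-2) + (-6 - 4*sqrt(2)) + (4) + (-4)] = 0/16 = 0
  <chi_rho, chi_3> = (1/16)[1*(11)*conj(1) + 1*(3)*conj(1) + 2*(-3 + 2*sqrt(2))*conj(-1) + 2*(-1)*conj(1) + 2*(-3 - 2*sqrt(2))*conj(-1) + 4*(-1)*conj(1) + 4*(1)*conj(-1)]
      = (1/16)[(11) + (3) + (6 - 4*sqrt(2)) + (-2) + (4*sqrt(2) + 6) + (-4) + (-4)] = 16/16 = 1
  <chi_rho, chi_4> = (1/16)[1*(11)*conj(1) + 1*(3)*conj(1) + 2*(-3 + 2*sqrt(2))*conj(-1) + 2*(-1)*conj(1) + 2*(-3 - 2*sqrt(2))*conj(-1) + 4*(-1)*conj(-1) + 4*(1)*conj(1)]
      = (1/16)[(11) + (3) + (6 - 4*sqrt(2)) + (-2) + (4*sqrt(2) + 6) + (4) + (4)] = 32/16 = 2
  <chi_rho, chi_5> = (1/16)[1*(11)*conj(2) + 1*(3)*conj(-2) + 2*(-3 + 2*sqrt(2))*conj(sqrt(2)) + 2*(-1)*conj(0) + 2*(-3 - 2*sqrt(2))*conj(-sqrt(2)) + 4*(-1)*conj(0) + 4*(1)*conj(0)]
      = (1/16)[(22) + (-6) + (8 - 6*sqrt(2)) + (0) + (8 + 6*sqrt(2)) + (0) + (0)] = 32/16 = 2
  <chi_rho, chi_6> = (1/16)[1*(11)*conj(2) + 1*(3)*conj(2) + 2*(-3 + 2*sqrt(2))*conj(0) + 2*(-1)*conj(-2) + 2*(-3 - 2*sqrt(2))*conj(0) + 4*(-1)*conj(0) + 4*(1)*conj(0)]
      = (1/16)[(22) + (6) + (0) + (4) + (0) + (0) + (0)] = 32/16 = 2
  <chi_rho, chi_7> = (1/16)[1*(11)*conj(2) + 1*(3)*conj(-2) + 2*(-3 + 2*sqrt(2))*conj(-sqrt(2)) + 2*(-1)*conj(0) + 2*(-3 - 2*sqrt(2))*conj(sqrt(2)) + 4*(-1)*conj(0) + 4*(1)*conj(0)]
      = (1/16)[(22) + (-6) + (-8 + 6*sqrt(2)) + (0) + (-6*sqrt(2) - 8) + (0) + (0)] = 0/16 = 0
Dimension check: dim(rho) = sum (mult * dim) = 0*1 + 0*1 + 1*1 + 2*1 + 2*2 + 2*2 + 0*2 = 11 = chi_rho(e) = 11.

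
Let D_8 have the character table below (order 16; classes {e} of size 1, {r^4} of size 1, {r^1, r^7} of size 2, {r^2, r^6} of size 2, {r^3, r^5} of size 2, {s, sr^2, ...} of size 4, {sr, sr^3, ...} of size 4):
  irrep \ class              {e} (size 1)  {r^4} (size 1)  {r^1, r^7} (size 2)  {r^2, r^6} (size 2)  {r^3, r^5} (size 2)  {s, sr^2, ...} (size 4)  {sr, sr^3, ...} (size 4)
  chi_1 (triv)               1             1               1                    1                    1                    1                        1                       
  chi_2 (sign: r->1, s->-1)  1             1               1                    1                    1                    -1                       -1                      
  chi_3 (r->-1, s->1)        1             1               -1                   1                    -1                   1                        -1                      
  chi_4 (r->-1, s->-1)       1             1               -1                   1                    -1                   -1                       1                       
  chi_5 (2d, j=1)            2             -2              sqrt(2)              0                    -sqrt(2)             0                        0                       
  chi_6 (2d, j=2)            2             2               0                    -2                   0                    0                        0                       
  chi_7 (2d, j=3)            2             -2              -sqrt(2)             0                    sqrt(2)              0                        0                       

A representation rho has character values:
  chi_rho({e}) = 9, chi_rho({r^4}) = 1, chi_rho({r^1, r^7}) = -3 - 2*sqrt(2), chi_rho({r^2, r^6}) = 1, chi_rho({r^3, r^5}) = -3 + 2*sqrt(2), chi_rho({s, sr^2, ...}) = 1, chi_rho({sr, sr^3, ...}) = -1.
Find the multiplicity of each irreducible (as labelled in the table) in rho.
Multiplicities: chi_1: 0, chi_2: 0, chi_3: 2, chi_4: 1, chi_5: 0, chi_6: 1, chi_7: 2.

Reasoning: Use <chi_rho, chi> = (1/|G|) sum_C |C| * chi_rho(C) * conj(chi(C)) with |G| = 16 for each irreducible chi in the table:
  <chi_rho, chi_1> = (1/16)[1*(9)*conj(1) + 1*(1)*conj(1) + 2*(-3 - 2*sqrt(2))*conj(1) + 2*(1)*conj(1) + 2*(-3 + 2*sqrt(2))*conj(1) + 4*(1)*conj(1) + 4*(-1)*conj(1)]
      = (1/16)[(9) + (1) + (-6 - 4*sqrt(2)) + (2) + (-6 + 4*sqrt(2)) + (4) + (-4)] = 0/16 = 0
  <chi_rho, chi_2> = (1/16)[1*(9)*conj(1) + 1*(1)*conj(1) + 2*(-3 - 2*sqrt(2))*conj(1) + 2*(1)*conj(1) + 2*(-3 + 2*sqrt(2))*conj(1) + 4*(1)*conj(-1) + 4*(-1)*conj(-1)]
      = (1/16)[(9) + (1) + (-6 - 4*sqrt(2)) + (2) + (-6 + 4*sqrt(2)) + (-4) + (4)] = 0/16 = 0
  <chi_rho, chi_3> = (1/16)[1*(9)*conj(1) + 1*(1)*conj(1) + 2*(-3 - 2*sqrt(2))*conj(-1) + 2*(1)*conj(1) + 2*(-3 + 2*sqrt(2))*conj(-1) + 4*(1)*conj(1) + 4*(-1)*conj(-1)]
      = (1/16)[(9) + (1) + (4*sqrt(2) + 6) + (2) + (6 - 4*sqrt(2)) + (4) + (4)] = 32/16 = 2
  <chi_rho, chi_4> = (1/16)[1*(9)*conj(1) + 1*(1)*conj(1) + 2*(-3 - 2*sqrt(2))*conj(-1) + 2*(1)*conj(1) + 2*(-3 + 2*sqrt(2))*conj(-1) + 4*(1)*conj(-1) + 4*(-1)*conj(1)]
      = (1/16)[(9) + (1) + (4*sqrt(2) + 6) + (2) + (6 - 4*sqrt(2)) + (-4) + (-4)] = 16/16 = 1
  <chi_rho, chi_5> = (1/16)[1*(9)*conj(2) + 1*(1)*conj(-2) + 2*(-3 - 2*sqrt(2))*conj(sqrt(2)) + 2*(1)*conj(0) + 2*(-3 + 2*sqrt(2))*conj(-sqrt(2)) + 4*(1)*conj(0) + 4*(-1)*conj(0)]
      = (1/16)[(18) + (-2) + (-6*sqrt(2) - 8) + (0) + (-8 + 6*sqrt(2)) + (0) + (0)] = 0/16 = 0
  <chi_rho, chi_6> = (1/16)[1*(9)*conj(2) + 1*(1)*conj(2) + 2*(-3 - 2*sqrt(2))*conj(0) + 2*(1)*conj(-2) + 2*(-3 + 2*sqrt(2))*conj(0) + 4*(1)*conj(0) + 4*(-1)*conj(0)]
      = (1/16)[(18) + (2) + (0) + (-4) + (0) + (0) + (0)] = 16/16 = 1
  <chi_rho, chi_7> = (1/16)[1*(9)*conj(2) + 1*(1)*conj(-2) + 2*(-3 - 2*sqrt(2))*conj(-sqrt(2)) + 2*(1)*conj(0) + 2*(-3 + 2*sqrt(2))*conj(sqrt(2)) + 4*(1)*conj(0) + 4*(-1)*conj(0)]
      = (1/16)[(18) + (-2) + (8 + 6*sqrt(2)) + (0) + (8 - 6*sqrt(2)) + (0) + (0)] = 32/16 = 2
Dimension check: dim(rho) = sum (mult * dim) = 0*1 + 0*1 + 2*1 + 1*1 + 0*2 + 1*2 + 2*2 = 9 = chi_rho(e) = 9.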